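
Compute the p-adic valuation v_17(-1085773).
v_17(-1085773) = 4

v_17(n) is the largest exponent k such that 17^k divides n. Factor out: -1085773 = -17^4 · 13. (Sign doesn't affect v_p.) So v_17(-1085773) = 4.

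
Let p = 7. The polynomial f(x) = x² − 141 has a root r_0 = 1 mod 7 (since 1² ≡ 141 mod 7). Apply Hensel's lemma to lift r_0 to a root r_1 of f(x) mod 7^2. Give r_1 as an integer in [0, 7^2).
r_1 = 22 (mod 49)

Hensel's recurrence: r_{i+1} = r_i − f(r_i)·(f′(r_i))^{-1} mod 7^{i+2}, with f′(x) = 2x. Iterate:
  r_0 = 1 (mod 7)
  r_1 = 22 (mod 49)
Final: r_1 = 22, and one checks f(r_1) ≡ 0 mod 7^2.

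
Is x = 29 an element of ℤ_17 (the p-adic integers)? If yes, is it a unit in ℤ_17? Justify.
x ∈ ℤ_17^× (unit); v_17(x) = 0

ℤ_17 = {x ∈ ℚ_17 : v_17(x) ≥ 0} and ℤ_17^× = {x ∈ ℤ_17 : v_17(x) = 0}. Here v_17(29) = v_17(num) − v_17(den) = 0; compare against these criteria.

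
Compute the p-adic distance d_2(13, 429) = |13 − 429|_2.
d_2(13, 429) = 1/32

Step 1 — x − y = 13 − 429 = -416. Step 2 — v_2(-416) = 5 (factor: -416 = −(2^5 · 13); the sign does not affect v_p). Step 3 — |x − y|_2 = 2^{-5} = 1/32.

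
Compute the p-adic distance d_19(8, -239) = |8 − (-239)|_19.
d_19(8, -239) = 1/19

Step 1 — x − y = 8 − (-239) = 247. Step 2 — v_19(247) = 1 (factor: 247 = (19^1 · 13); the sign does not affect v_p). Step 3 — |x − y|_19 = 19^{-1} = 1/19.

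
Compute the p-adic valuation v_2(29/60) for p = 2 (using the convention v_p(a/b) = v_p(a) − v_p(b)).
v_2(29/60) = -2

Factor powers of 2 from the numerator and denominator of the reduced fraction: 29 = 2^0 · 29 and 60 = 2^2 · 15. Apply v_p(a/b) = v_p(a) − v_p(b): v_2(29/60) = 0 − 2 = -2.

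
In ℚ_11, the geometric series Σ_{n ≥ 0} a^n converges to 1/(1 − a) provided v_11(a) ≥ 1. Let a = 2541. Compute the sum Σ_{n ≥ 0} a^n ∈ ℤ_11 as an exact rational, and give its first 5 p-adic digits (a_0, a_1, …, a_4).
Σ a^n = 1/(1 − a) = -1/2540;  first 5 digits = (1, 0, 10, 1, 1)

v_11(a) = 2 ≥ 1, so the series converges in ℤ_11 to 1/(1 − a) = 1/(1 − 2541) = -1/2540. Expand this rational in ℤ_11: compute digits iteratively via d_i = x_i mod 11, x_{i+1} = (x_i − d_i)/11. The first 5 digits are (1, 0, 10, 1, 1).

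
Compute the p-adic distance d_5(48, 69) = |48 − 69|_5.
d_5(48, 69) = 1

Step 1 — x − y = 48 − 69 = -21. Step 2 — v_5(-21) = 0 (factor: -21 = −(5^0 · 21); the sign does not affect v_p). Step 3 — |x − y|_5 = 5^{0} = 1.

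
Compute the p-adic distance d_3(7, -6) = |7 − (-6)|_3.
d_3(7, -6) = 1

Step 1 — x − y = 7 − (-6) = 13. Step 2 — v_3(13) = 0 (factor: 13 = (3^0 · 13); the sign does not affect v_p). Step 3 — |x − y|_3 = 3^{0} = 1.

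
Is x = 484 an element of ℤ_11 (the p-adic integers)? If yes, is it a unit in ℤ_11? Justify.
x ∈ ℤ_11 but not a unit; v_11(x) = 2 > 0

ℤ_11 = {x ∈ ℚ_11 : v_11(x) ≥ 0} and ℤ_11^× = {x ∈ ℤ_11 : v_11(x) = 0}. Here v_11(484) = v_11(num) − v_11(den) = 2; compare against these criteria.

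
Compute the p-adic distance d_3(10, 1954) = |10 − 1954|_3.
d_3(10, 1954) = 1/243

Step 1 — x − y = 10 − 1954 = -1944. Step 2 — v_3(-1944) = 5 (factor: -1944 = −(3^5 · 8); the sign does not affect v_p). Step 3 — |x − y|_3 = 3^{-5} = 1/243.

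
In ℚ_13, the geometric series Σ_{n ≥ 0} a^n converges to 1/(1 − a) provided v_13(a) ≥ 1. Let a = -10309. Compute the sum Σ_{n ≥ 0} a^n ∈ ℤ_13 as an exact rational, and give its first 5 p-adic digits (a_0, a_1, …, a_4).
Σ a^n = 1/(1 − a) = 1/10310;  first 5 digits = (1, 0, 4, 8, 2)

v_13(a) = 2 ≥ 1, so the series converges in ℤ_13 to 1/(1 − a) = 1/(1 − (-10309)) = 1/10310. Expand this rational in ℤ_13: compute digits iteratively via d_i = x_i mod 13, x_{i+1} = (x_i − d_i)/13. The first 5 digits are (1, 0, 4, 8, 2).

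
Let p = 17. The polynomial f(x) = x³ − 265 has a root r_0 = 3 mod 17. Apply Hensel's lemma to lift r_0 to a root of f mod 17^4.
r_3 = 31470 (mod 83521)

Hensel: r_{i+1} = r_i − f(r_i)/f′(r_i) mod 17^{i+2}, where f′(x) = 3x². Iterate:
  r_0 = 3 (mod 17)
  r_1 = 258 (mod 289)
  r_2 = 1992 (mod 4913)
  r_3 = 31470 (mod 83521)
Final: r = 31470 with f(r) ≡ 0 mod 17^4.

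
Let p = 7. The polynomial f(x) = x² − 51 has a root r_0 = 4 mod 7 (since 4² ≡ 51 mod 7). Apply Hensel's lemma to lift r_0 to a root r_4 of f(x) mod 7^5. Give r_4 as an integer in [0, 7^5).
r_4 = 8516 (mod 16807)

Hensel's recurrence: r_{i+1} = r_i − f(r_i)·(f′(r_i))^{-1} mod 7^{i+2}, with f′(x) = 2x. Iterate:
  r_0 = 4 (mod 7)
  r_1 = 39 (mod 49)
  r_2 = 284 (mod 343)
  r_3 = 1313 (mod 2401)
  r_4 = 8516 (mod 16807)
Final: r_4 = 8516, and one checks f(r_4) ≡ 0 mod 7^5.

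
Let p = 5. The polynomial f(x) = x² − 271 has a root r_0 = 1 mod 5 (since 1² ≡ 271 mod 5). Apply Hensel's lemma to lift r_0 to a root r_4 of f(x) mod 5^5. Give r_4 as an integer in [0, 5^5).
r_4 = 2461 (mod 3125)

Hensel's recurrence: r_{i+1} = r_i − f(r_i)·(f′(r_i))^{-1} mod 5^{i+2}, with f′(x) = 2x. Iterate:
  r_0 = 1 (mod 5)
  r_1 = 11 (mod 25)
  r_2 = 86 (mod 125)
  r_3 = 586 (mod 625)
  r_4 = 2461 (mod 3125)
Final: r_4 = 2461, and one checks f(r_4) ≡ 0 mod 5^5.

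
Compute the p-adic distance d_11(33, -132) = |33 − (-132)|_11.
d_11(33, -132) = 1/11

Step 1 — x − y = 33 − (-132) = 165. Step 2 — v_11(165) = 1 (factor: 165 = (11^1 · 15); the sign does not affect v_p). Step 3 — |x − y|_11 = 11^{-1} = 1/11.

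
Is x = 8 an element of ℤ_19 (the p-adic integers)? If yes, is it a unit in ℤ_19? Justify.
x ∈ ℤ_19^× (unit); v_19(x) = 0

ℤ_19 = {x ∈ ℚ_19 : v_19(x) ≥ 0} and ℤ_19^× = {x ∈ ℤ_19 : v_19(x) = 0}. Here v_19(8) = v_19(num) − v_19(den) = 0; compare against these criteria.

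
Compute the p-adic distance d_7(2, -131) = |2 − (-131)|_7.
d_7(2, -131) = 1/7

Step 1 — x − y = 2 − (-131) = 133. Step 2 — v_7(133) = 1 (factor: 133 = (7^1 · 19); the sign does not affect v_p). Step 3 — |x − y|_7 = 7^{-1} = 1/7.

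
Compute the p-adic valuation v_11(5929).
v_11(5929) = 2

v_11(n) is the largest exponent k such that 11^k divides n. Factor out: 5929 = 11^2 · 49. (Sign doesn't affect v_p.) So v_11(5929) = 2.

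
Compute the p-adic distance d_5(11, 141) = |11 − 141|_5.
d_5(11, 141) = 1/5

Step 1 — x − y = 11 − 141 = -130. Step 2 — v_5(-130) = 1 (factor: -130 = −(5^1 · 26); the sign does not affect v_p). Step 3 — |x − y|_5 = 5^{-1} = 1/5.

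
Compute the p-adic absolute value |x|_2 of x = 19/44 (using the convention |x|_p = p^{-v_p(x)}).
|19/44|_2 = 4

Step 1 — compute v_2(x) by factoring powers of 2 out of the numerator and denominator: v_2(19/44) = -2. Step 2 — apply |x|_p = p^{-v_p(x)} = 2^{2} = 4.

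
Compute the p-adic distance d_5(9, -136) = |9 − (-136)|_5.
d_5(9, -136) = 1/5

Step 1 — x − y = 9 − (-136) = 145. Step 2 — v_5(145) = 1 (factor: 145 = (5^1 · 29); the sign does not affect v_p). Step 3 — |x − y|_5 = 5^{-1} = 1/5.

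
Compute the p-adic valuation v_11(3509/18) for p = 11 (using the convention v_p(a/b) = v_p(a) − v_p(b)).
v_11(3509/18) = 2

Factor powers of 11 from the numerator and denominator of the reduced fraction: 3509 = 11^2 · 29 and 18 = 11^0 · 18. Apply v_p(a/b) = v_p(a) − v_p(b): v_11(3509/18) = 2 − 0 = 2.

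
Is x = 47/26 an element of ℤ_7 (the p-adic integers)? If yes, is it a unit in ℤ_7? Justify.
x ∈ ℤ_7^× (unit); v_7(x) = 0

ℤ_7 = {x ∈ ℚ_7 : v_7(x) ≥ 0} and ℤ_7^× = {x ∈ ℤ_7 : v_7(x) = 0}. Here v_7(47/26) = v_7(num) − v_7(den) = 0; compare against these criteria.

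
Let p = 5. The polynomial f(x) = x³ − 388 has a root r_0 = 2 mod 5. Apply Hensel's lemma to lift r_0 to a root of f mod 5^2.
r_1 = 17 (mod 25)

Hensel: r_{i+1} = r_i − f(r_i)/f′(r_i) mod 5^{i+2}, where f′(x) = 3x². Iterate:
  r_0 = 2 (mod 5)
  r_1 = 17 (mod 25)
Final: r = 17 with f(r) ≡ 0 mod 5^2.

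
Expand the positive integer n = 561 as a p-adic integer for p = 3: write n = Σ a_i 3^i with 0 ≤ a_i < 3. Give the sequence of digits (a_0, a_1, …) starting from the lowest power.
(a_0, a_1, …) = (0, 1, 2, 2, 0, 2)

Repeated division by 3 gives the digits low-to-high: 561 = 1·3^1 + 2·3^2 + 2·3^3 + 2·3^5. Digit sequence: (0, 1, 2, 2, 0, 2).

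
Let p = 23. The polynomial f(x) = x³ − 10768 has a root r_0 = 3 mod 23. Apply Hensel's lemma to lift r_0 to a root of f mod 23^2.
r_1 = 440 (mod 529)

Hensel: r_{i+1} = r_i − f(r_i)/f′(r_i) mod 23^{i+2}, where f′(x) = 3x². Iterate:
  r_0 = 3 (mod 23)
  r_1 = 440 (mod 529)
Final: r = 440 with f(r) ≡ 0 mod 23^2.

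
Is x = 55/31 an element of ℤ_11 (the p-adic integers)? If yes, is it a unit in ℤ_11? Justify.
x ∈ ℤ_11 but not a unit; v_11(x) = 1 > 0

ℤ_11 = {x ∈ ℚ_11 : v_11(x) ≥ 0} and ℤ_11^× = {x ∈ ℤ_11 : v_11(x) = 0}. Here v_11(55/31) = v_11(num) − v_11(den) = 1; compare against these criteria.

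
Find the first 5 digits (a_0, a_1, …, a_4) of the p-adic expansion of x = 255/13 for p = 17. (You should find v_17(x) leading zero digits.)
(a_0, …, a_4) = (0, 9, 10, 2, 9)

v_17(255/13) = 1, so a_0 = ... = a_0 = 0. Factor out: x = 17^1 · u with u = 15/13 a unit in ℤ_17. Expand u iteratively via a_{v+i} = u_i mod 17, u_{i+1} = (u_i − a_{v+i})/17:
  u_0 = 15/13;  a_1 = 9;  u_1 = (u_0 − 9)/17 = -6/13
  u_1 = -6/13;  a_2 = 10;  u_2 = (u_1 − 10)/17 = -8/13
  u_2 = -8/13;  a_3 = 2;  u_3 = (u_2 − 2)/17 = -2/13
  u_3 = -2/13;  a_4 = 9;  u_4 = (u_3 − 9)/17 = -7/13
Digits: (0, 9, 10, 2, 9).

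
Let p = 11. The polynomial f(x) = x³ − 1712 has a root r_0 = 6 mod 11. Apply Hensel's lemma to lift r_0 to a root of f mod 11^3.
r_2 = 1073 (mod 1331)

Hensel: r_{i+1} = r_i − f(r_i)/f′(r_i) mod 11^{i+2}, where f′(x) = 3x². Iterate:
  r_0 = 6 (mod 11)
  r_1 = 105 (mod 121)
  r_2 = 1073 (mod 1331)
Final: r = 1073 with f(r) ≡ 0 mod 11^3.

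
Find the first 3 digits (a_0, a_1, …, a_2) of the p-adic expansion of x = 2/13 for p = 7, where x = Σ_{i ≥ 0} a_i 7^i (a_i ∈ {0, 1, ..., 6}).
(a_0, …, a_2) = (5, 2, 5)

v_7(2/13) = 0 (numerator and denominator both coprime to 7), so x ∈ ℤ_7^×. Compute digits iteratively via a_i = x_i mod 7, x_{i+1} = (x_i − a_i)/7, with x_0 = x:
  x_0 = 2/13;  a_0 = 5;  x_1 = (x_0 − 5)/7 = -9/13
  x_1 = -9/13;  a_1 = 2;  x_2 = (x_1 − 2)/7 = -5/13
  x_2 = -5/13;  a_2 = 5;  x_3 = (x_2 − 5)/7 = -10/13
Digits: (5, 2, 5).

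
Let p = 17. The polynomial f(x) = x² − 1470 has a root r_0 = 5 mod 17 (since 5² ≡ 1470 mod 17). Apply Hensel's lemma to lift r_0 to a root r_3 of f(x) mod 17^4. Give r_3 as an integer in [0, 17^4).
r_3 = 41910 (mod 83521)

Hensel's recurrence: r_{i+1} = r_i − f(r_i)·(f′(r_i))^{-1} mod 17^{i+2}, with f′(x) = 2x. Iterate:
  r_0 = 5 (mod 17)
  r_1 = 5 (mod 289)
  r_2 = 2606 (mod 4913)
  r_3 = 41910 (mod 83521)
Final: r_3 = 41910, and one checks f(r_3) ≡ 0 mod 17^4.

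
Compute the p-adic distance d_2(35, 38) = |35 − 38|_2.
d_2(35, 38) = 1

Step 1 — x − y = 35 − 38 = -3. Step 2 — v_2(-3) = 0 (factor: -3 = −(2^0 · 3); the sign does not affect v_p). Step 3 — |x − y|_2 = 2^{0} = 1.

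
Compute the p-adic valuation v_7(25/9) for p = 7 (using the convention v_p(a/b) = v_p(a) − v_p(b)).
v_7(25/9) = 0

Factor powers of 7 from the numerator and denominator of the reduced fraction: 25 = 7^0 · 25 and 9 = 7^0 · 9. Apply v_p(a/b) = v_p(a) − v_p(b): v_7(25/9) = 0 − 0 = 0.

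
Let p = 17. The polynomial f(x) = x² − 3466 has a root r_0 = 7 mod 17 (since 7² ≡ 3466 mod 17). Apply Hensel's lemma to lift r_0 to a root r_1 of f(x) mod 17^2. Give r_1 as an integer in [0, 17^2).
r_1 = 24 (mod 289)

Hensel's recurrence: r_{i+1} = r_i − f(r_i)·(f′(r_i))^{-1} mod 17^{i+2}, with f′(x) = 2x. Iterate:
  r_0 = 7 (mod 17)
  r_1 = 24 (mod 289)
Final: r_1 = 24, and one checks f(r_1) ≡ 0 mod 17^2.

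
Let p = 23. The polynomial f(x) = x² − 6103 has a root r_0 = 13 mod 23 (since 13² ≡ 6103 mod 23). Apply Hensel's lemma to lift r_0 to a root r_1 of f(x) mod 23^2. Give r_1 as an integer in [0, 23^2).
r_1 = 404 (mod 529)

Hensel's recurrence: r_{i+1} = r_i − f(r_i)·(f′(r_i))^{-1} mod 23^{i+2}, with f′(x) = 2x. Iterate:
  r_0 = 13 (mod 23)
  r_1 = 404 (mod 529)
Final: r_1 = 404, and one checks f(r_1) ≡ 0 mod 23^2.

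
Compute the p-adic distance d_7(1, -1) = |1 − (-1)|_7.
d_7(1, -1) = 1

Step 1 — x − y = 1 − (-1) = 2. Step 2 — v_7(2) = 0 (factor: 2 = (7^0 · 2); the sign does not affect v_p). Step 3 — |x − y|_7 = 7^{0} = 1.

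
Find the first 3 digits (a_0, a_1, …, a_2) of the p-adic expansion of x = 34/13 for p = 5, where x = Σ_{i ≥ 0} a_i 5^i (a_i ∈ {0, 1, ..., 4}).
(a_0, …, a_2) = (3, 3, 4)

v_5(34/13) = 0 (numerator and denominator both coprime to 5), so x ∈ ℤ_5^×. Compute digits iteratively via a_i = x_i mod 5, x_{i+1} = (x_i − a_i)/5, with x_0 = x:
  x_0 = 34/13;  a_0 = 3;  x_1 = (x_0 − 3)/5 = -1/13
  x_1 = -1/13;  a_1 = 3;  x_2 = (x_1 − 3)/5 = -8/13
  x_2 = -8/13;  a_2 = 4;  x_3 = (x_2 − 4)/5 = -12/13
Digits: (3, 3, 4).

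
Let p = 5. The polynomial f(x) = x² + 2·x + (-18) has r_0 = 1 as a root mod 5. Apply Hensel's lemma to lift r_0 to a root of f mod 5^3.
r_2 = 11 (mod 125)

Hensel: r_{i+1} = r_i − f(r_i)·(f′(r_i))^{-1} mod 5^{i+2}, f′(x) = 2x + 2. Iterate:
  r_0 = 1 (mod 5)
  r_1 = 11 (mod 25)
  r_2 = 11 (mod 125)
Final: r = 11 satisfies f(r) ≡ 0 mod 5^3.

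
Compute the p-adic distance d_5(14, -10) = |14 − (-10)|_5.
d_5(14, -10) = 1

Step 1 — x − y = 14 − (-10) = 24. Step 2 — v_5(24) = 0 (factor: 24 = (5^0 · 24); the sign does not affect v_p). Step 3 — |x − y|_5 = 5^{0} = 1.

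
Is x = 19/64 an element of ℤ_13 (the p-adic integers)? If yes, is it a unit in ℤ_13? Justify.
x ∈ ℤ_13^× (unit); v_13(x) = 0

ℤ_13 = {x ∈ ℚ_13 : v_13(x) ≥ 0} and ℤ_13^× = {x ∈ ℤ_13 : v_13(x) = 0}. Here v_13(19/64) = v_13(num) − v_13(den) = 0; compare against these criteria.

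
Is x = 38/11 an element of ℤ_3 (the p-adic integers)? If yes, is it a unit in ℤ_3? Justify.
x ∈ ℤ_3^× (unit); v_3(x) = 0

ℤ_3 = {x ∈ ℚ_3 : v_3(x) ≥ 0} and ℤ_3^× = {x ∈ ℤ_3 : v_3(x) = 0}. Here v_3(38/11) = v_3(num) − v_3(den) = 0; compare against these criteria.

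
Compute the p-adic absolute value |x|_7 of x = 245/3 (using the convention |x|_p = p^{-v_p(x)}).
|245/3|_7 = 1/49

Step 1 — compute v_7(x) by factoring powers of 7 out of the numerator and denominator: v_7(245/3) = 2. Step 2 — apply |x|_p = p^{-v_p(x)} = 7^{-2} = 1/49.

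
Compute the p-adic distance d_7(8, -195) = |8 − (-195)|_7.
d_7(8, -195) = 1/7

Step 1 — x − y = 8 − (-195) = 203. Step 2 — v_7(203) = 1 (factor: 203 = (7^1 · 29); the sign does not affect v_p). Step 3 — |x − y|_7 = 7^{-1} = 1/7.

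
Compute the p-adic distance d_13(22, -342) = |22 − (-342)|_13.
d_13(22, -342) = 1/13

Step 1 — x − y = 22 − (-342) = 364. Step 2 — v_13(364) = 1 (factor: 364 = (13^1 · 28); the sign does not affect v_p). Step 3 — |x − y|_13 = 13^{-1} = 1/13.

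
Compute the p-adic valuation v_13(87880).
v_13(87880) = 3

v_13(n) is the largest exponent k such that 13^k divides n. Factor out: 87880 = 13^3 · 40. (Sign doesn't affect v_p.) So v_13(87880) = 3.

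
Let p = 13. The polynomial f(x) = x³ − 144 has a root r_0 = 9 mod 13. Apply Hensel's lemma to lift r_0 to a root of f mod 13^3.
r_2 = 2141 (mod 2197)

Hensel: r_{i+1} = r_i − f(r_i)/f′(r_i) mod 13^{i+2}, where f′(x) = 3x². Iterate:
  r_0 = 9 (mod 13)
  r_1 = 113 (mod 169)
  r_2 = 2141 (mod 2197)
Final: r = 2141 with f(r) ≡ 0 mod 13^3.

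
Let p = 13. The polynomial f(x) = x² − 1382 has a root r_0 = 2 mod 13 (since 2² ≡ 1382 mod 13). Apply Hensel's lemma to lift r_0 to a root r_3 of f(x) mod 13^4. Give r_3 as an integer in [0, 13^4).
r_3 = 13106 (mod 28561)

Hensel's recurrence: r_{i+1} = r_i − f(r_i)·(f′(r_i))^{-1} mod 13^{i+2}, with f′(x) = 2x. Iterate:
  r_0 = 2 (mod 13)
  r_1 = 93 (mod 169)
  r_2 = 2121 (mod 2197)
  r_3 = 13106 (mod 28561)
Final: r_3 = 13106, and one checks f(r_3) ≡ 0 mod 13^4.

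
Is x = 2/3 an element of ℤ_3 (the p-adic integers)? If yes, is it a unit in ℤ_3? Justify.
x ∉ ℤ_3 (v_3(x) = -1 < 0)

ℤ_3 = {x ∈ ℚ_3 : v_3(x) ≥ 0} and ℤ_3^× = {x ∈ ℤ_3 : v_3(x) = 0}. Here v_3(2/3) = v_3(num) − v_3(den) = -1; compare against these criteria.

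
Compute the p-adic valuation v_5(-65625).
v_5(-65625) = 5

v_5(n) is the largest exponent k such that 5^k divides n. Factor out: -65625 = -5^5 · 21. (Sign doesn't affect v_p.) So v_5(-65625) = 5.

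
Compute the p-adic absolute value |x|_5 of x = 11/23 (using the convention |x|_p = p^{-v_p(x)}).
|11/23|_5 = 1

Step 1 — compute v_5(x) by factoring powers of 5 out of the numerator and denominator: v_5(11/23) = 0. Step 2 — apply |x|_p = p^{-v_p(x)} = 5^{0} = 1.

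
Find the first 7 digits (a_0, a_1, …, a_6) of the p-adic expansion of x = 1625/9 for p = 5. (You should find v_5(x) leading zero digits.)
(a_0, …, a_6) = (0, 0, 0, 2, 1, 2, 4)

v_5(1625/9) = 3, so a_0 = ... = a_2 = 0. Factor out: x = 5^3 · u with u = 13/9 a unit in ℤ_5. Expand u iteratively via a_{v+i} = u_i mod 5, u_{i+1} = (u_i − a_{v+i})/5:
  u_0 = 13/9;  a_3 = 2;  u_1 = (u_0 − 2)/5 = -1/9
  u_1 = -1/9;  a_4 = 1;  u_2 = (u_1 − 1)/5 = -2/9
  u_2 = -2/9;  a_5 = 2;  u_3 = (u_2 − 2)/5 = -4/9
  u_3 = -4/9;  a_6 = 4;  u_4 = (u_3 − 4)/5 = -8/9
Digits: (0, 0, 0, 2, 1, 2, 4).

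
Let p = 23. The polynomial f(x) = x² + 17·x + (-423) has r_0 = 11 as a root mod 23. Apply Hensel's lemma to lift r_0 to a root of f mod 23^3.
r_2 = 11028 (mod 12167)

Hensel: r_{i+1} = r_i − f(r_i)·(f′(r_i))^{-1} mod 23^{i+2}, f′(x) = 2x + 17. Iterate:
  r_0 = 11 (mod 23)
  r_1 = 448 (mod 529)
  r_2 = 11028 (mod 12167)
Final: r = 11028 satisfies f(r) ≡ 0 mod 23^3.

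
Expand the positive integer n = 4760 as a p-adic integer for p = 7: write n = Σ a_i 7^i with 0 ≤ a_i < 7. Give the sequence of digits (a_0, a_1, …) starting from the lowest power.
(a_0, a_1, …) = (0, 1, 6, 6, 1)

Repeated division by 7 gives the digits low-to-high: 4760 = 1·7^1 + 6·7^2 + 6·7^3 + 1·7^4. Digit sequence: (0, 1, 6, 6, 1).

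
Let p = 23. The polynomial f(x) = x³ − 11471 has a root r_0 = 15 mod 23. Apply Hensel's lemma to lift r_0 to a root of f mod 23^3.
r_2 = 2085 (mod 12167)

Hensel: r_{i+1} = r_i − f(r_i)/f′(r_i) mod 23^{i+2}, where f′(x) = 3x². Iterate:
  r_0 = 15 (mod 23)
  r_1 = 498 (mod 529)
  r_2 = 2085 (mod 12167)
Final: r = 2085 with f(r) ≡ 0 mod 23^3.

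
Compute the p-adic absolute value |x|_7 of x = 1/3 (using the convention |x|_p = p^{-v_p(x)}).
|1/3|_7 = 1

Step 1 — compute v_7(x) by factoring powers of 7 out of the numerator and denominator: v_7(1/3) = 0. Step 2 — apply |x|_p = p^{-v_p(x)} = 7^{0} = 1.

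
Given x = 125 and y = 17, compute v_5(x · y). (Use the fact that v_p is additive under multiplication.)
v_5(2125) = 3

v_p(x) = 3 (factor: 125 = 5^3 · 1); v_p(y) = 0 (factor: 17 = 5^0 · 17). Additivity: v_p(xy) = v_p(x) + v_p(y) = 3 + 0 = 3. (Direct check: xy = 2125 = 5^3 · (17).)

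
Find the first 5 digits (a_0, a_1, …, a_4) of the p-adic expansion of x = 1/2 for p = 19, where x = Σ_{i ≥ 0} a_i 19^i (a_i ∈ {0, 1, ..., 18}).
(a_0, …, a_4) = (10, 9, 9, 9, 9)

v_19(1/2) = 0 (numerator and denominator both coprime to 19), so x ∈ ℤ_19^×. Compute digits iteratively via a_i = x_i mod 19, x_{i+1} = (x_i − a_i)/19, with x_0 = x:
  x_0 = 1/2;  a_0 = 10;  x_1 = (x_0 − 10)/19 = -1/2
  x_1 = -1/2;  a_1 = 9;  x_2 = (x_1 − 9)/19 = -1/2
  x_2 = -1/2;  a_2 = 9;  x_3 = (x_2 − 9)/19 = -1/2
  x_3 = -1/2;  a_3 = 9;  x_4 = (x_3 − 9)/19 = -1/2
  x_4 = -1/2;  a_4 = 9;  x_5 = (x_4 − 9)/19 = -1/2
Digits: (10, 9, 9, 9, 9).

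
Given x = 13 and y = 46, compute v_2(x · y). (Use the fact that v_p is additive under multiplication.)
v_2(598) = 1

v_p(x) = 0 (factor: 13 = 2^0 · 13); v_p(y) = 1 (factor: 46 = 2^1 · 23). Additivity: v_p(xy) = v_p(x) + v_p(y) = 0 + 1 = 1. (Direct check: xy = 598 = 2^1 · (299).)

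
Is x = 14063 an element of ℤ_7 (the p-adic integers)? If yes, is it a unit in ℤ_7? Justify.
x ∈ ℤ_7 but not a unit; v_7(x) = 3 > 0

ℤ_7 = {x ∈ ℚ_7 : v_7(x) ≥ 0} and ℤ_7^× = {x ∈ ℤ_7 : v_7(x) = 0}. Here v_7(14063) = v_7(num) − v_7(den) = 3; compare against these criteria.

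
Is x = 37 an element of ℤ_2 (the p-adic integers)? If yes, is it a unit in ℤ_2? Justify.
x ∈ ℤ_2^× (unit); v_2(x) = 0

ℤ_2 = {x ∈ ℚ_2 : v_2(x) ≥ 0} and ℤ_2^× = {x ∈ ℤ_2 : v_2(x) = 0}. Here v_2(37) = v_2(num) − v_2(den) = 0; compare against these criteria.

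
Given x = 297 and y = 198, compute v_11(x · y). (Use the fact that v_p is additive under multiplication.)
v_11(58806) = 2

v_p(x) = 1 (factor: 297 = 11^1 · 27); v_p(y) = 1 (factor: 198 = 11^1 · 18). Additivity: v_p(xy) = v_p(x) + v_p(y) = 1 + 1 = 2. (Direct check: xy = 58806 = 11^2 · (486).)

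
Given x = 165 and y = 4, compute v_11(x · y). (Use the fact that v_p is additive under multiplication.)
v_11(660) = 1

v_p(x) = 1 (factor: 165 = 11^1 · 15); v_p(y) = 0 (factor: 4 = 11^0 · 4). Additivity: v_p(xy) = v_p(x) + v_p(y) = 1 + 0 = 1. (Direct check: xy = 660 = 11^1 · (60).)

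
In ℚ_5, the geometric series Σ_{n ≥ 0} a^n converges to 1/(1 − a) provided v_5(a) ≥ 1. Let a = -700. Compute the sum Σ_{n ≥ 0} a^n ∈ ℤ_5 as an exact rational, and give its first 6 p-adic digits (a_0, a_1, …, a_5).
Σ a^n = 1/(1 − a) = 1/701;  first 6 digits = (1, 0, 2, 4, 2, 1)

v_5(a) = 2 ≥ 1, so the series converges in ℤ_5 to 1/(1 − a) = 1/(1 − (-700)) = 1/701. Expand this rational in ℤ_5: compute digits iteratively via d_i = x_i mod 5, x_{i+1} = (x_i − d_i)/5. The first 6 digits are (1, 0, 2, 4, 2, 1).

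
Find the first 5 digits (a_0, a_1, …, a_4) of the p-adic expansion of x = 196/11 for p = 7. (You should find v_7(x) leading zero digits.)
(a_0, …, a_4) = (0, 0, 1, 5, 5)

v_7(196/11) = 2, so a_0 = ... = a_1 = 0. Factor out: x = 7^2 · u with u = 4/11 a unit in ℤ_7. Expand u iteratively via a_{v+i} = u_i mod 7, u_{i+1} = (u_i − a_{v+i})/7:
  u_0 = 4/11;  a_2 = 1;  u_1 = (u_0 − 1)/7 = -1/11
  u_1 = -1/11;  a_3 = 5;  u_2 = (u_1 − 5)/7 = -8/11
  u_2 = -8/11;  a_4 = 5;  u_3 = (u_2 − 5)/7 = -9/11
Digits: (0, 0, 1, 5, 5).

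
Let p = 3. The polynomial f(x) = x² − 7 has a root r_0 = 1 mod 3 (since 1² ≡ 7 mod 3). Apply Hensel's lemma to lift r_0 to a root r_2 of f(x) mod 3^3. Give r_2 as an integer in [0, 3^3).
r_2 = 13 (mod 27)

Hensel's recurrence: r_{i+1} = r_i − f(r_i)·(f′(r_i))^{-1} mod 3^{i+2}, with f′(x) = 2x. Iterate:
  r_0 = 1 (mod 3)
  r_1 = 4 (mod 9)
  r_2 = 13 (mod 27)
Final: r_2 = 13, and one checks f(r_2) ≡ 0 mod 3^3.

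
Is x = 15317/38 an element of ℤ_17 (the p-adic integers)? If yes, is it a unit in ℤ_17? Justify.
x ∈ ℤ_17 but not a unit; v_17(x) = 2 > 0

ℤ_17 = {x ∈ ℚ_17 : v_17(x) ≥ 0} and ℤ_17^× = {x ∈ ℤ_17 : v_17(x) = 0}. Here v_17(15317/38) = v_17(num) − v_17(den) = 2; compare against these criteria.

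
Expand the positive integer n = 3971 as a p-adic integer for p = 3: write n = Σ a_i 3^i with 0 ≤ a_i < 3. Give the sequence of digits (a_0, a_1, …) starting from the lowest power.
(a_0, a_1, …) = (2, 0, 0, 0, 1, 1, 2, 1)

Repeated division by 3 gives the digits low-to-high: 3971 = 2 + 1·3^4 + 1·3^5 + 2·3^6 + 1·3^7. Digit sequence: (2, 0, 0, 0, 1, 1, 2, 1).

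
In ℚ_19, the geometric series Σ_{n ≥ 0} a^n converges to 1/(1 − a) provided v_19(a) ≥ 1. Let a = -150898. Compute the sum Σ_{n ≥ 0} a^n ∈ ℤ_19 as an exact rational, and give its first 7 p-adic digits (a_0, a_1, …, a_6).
Σ a^n = 1/(1 − a) = 1/150899;  first 7 digits = (1, 0, 0, 16, 17, 18, 8)

v_19(a) = 3 ≥ 1, so the series converges in ℤ_19 to 1/(1 − a) = 1/(1 − (-150898)) = 1/150899. Expand this rational in ℤ_19: compute digits iteratively via d_i = x_i mod 19, x_{i+1} = (x_i − d_i)/19. The first 7 digits are (1, 0, 0, 16, 17, 18, 8).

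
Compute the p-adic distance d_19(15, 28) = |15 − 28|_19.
d_19(15, 28) = 1

Step 1 — x − y = 15 − 28 = -13. Step 2 — v_19(-13) = 0 (factor: -13 = −(19^0 · 13); the sign does not affect v_p). Step 3 — |x − y|_19 = 19^{0} = 1.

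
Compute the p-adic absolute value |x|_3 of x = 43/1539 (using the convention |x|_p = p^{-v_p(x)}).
|43/1539|_3 = 81

Step 1 — compute v_3(x) by factoring powers of 3 out of the numerator and denominator: v_3(43/1539) = -4. Step 2 — apply |x|_p = p^{-v_p(x)} = 3^{4} = 81.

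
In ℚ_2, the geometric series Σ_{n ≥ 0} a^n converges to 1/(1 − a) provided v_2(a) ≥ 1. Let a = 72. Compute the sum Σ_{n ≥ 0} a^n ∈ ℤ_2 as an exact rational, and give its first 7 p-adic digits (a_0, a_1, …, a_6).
Σ a^n = 1/(1 − a) = -1/71;  first 7 digits = (1, 0, 0, 1, 0, 0, 0)

v_2(a) = 3 ≥ 1, so the series converges in ℤ_2 to 1/(1 − a) = 1/(1 − 72) = -1/71. Expand this rational in ℤ_2: compute digits iteratively via d_i = x_i mod 2, x_{i+1} = (x_i − d_i)/2. The first 7 digits are (1, 0, 0, 1, 0, 0, 0).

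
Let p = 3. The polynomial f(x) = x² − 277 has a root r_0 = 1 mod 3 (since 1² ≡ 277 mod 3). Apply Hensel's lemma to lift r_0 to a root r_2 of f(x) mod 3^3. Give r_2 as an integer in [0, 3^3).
r_2 = 13 (mod 27)

Hensel's recurrence: r_{i+1} = r_i − f(r_i)·(f′(r_i))^{-1} mod 3^{i+2}, with f′(x) = 2x. Iterate:
  r_0 = 1 (mod 3)
  r_1 = 4 (mod 9)
  r_2 = 13 (mod 27)
Final: r_2 = 13, and one checks f(r_2) ≡ 0 mod 3^3.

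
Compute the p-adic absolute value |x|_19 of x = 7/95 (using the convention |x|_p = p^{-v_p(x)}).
|7/95|_19 = 19

Step 1 — compute v_19(x) by factoring powers of 19 out of the numerator and denominator: v_19(7/95) = -1. Step 2 — apply |x|_p = p^{-v_p(x)} = 19^{1} = 19.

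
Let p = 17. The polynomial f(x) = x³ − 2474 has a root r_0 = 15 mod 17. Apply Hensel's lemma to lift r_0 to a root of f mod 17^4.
r_3 = 73659 (mod 83521)

Hensel: r_{i+1} = r_i − f(r_i)/f′(r_i) mod 17^{i+2}, where f′(x) = 3x². Iterate:
  r_0 = 15 (mod 17)
  r_1 = 253 (mod 289)
  r_2 = 4877 (mod 4913)
  r_3 = 73659 (mod 83521)
Final: r = 73659 with f(r) ≡ 0 mod 17^4.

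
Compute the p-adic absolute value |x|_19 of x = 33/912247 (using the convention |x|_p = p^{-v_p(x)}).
|33/912247|_19 = 130321

Step 1 — compute v_19(x) by factoring powers of 19 out of the numerator and denominator: v_19(33/912247) = -4. Step 2 — apply |x|_p = p^{-v_p(x)} = 19^{4} = 130321.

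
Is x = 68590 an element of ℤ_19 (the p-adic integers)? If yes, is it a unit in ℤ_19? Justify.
x ∈ ℤ_19 but not a unit; v_19(x) = 3 > 0

ℤ_19 = {x ∈ ℚ_19 : v_19(x) ≥ 0} and ℤ_19^× = {x ∈ ℤ_19 : v_19(x) = 0}. Here v_19(68590) = v_19(num) − v_19(den) = 3; compare against these criteria.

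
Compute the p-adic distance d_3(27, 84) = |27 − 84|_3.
d_3(27, 84) = 1/3

Step 1 — x − y = 27 − 84 = -57. Step 2 — v_3(-57) = 1 (factor: -57 = −(3^1 · 19); the sign does not affect v_p). Step 3 — |x − y|_3 = 3^{-1} = 1/3.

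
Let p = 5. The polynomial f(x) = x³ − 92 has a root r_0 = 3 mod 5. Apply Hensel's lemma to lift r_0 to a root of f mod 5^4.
r_3 = 423 (mod 625)

Hensel: r_{i+1} = r_i − f(r_i)/f′(r_i) mod 5^{i+2}, where f′(x) = 3x². Iterate:
  r_0 = 3 (mod 5)
  r_1 = 23 (mod 25)
  r_2 = 48 (mod 125)
  r_3 = 423 (mod 625)
Final: r = 423 with f(r) ≡ 0 mod 5^4.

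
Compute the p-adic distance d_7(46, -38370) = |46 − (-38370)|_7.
d_7(46, -38370) = 1/2401

Step 1 — x − y = 46 − (-38370) = 38416. Step 2 — v_7(38416) = 4 (factor: 38416 = (7^4 · 16); the sign does not affect v_p). Step 3 — |x − y|_7 = 7^{-4} = 1/2401.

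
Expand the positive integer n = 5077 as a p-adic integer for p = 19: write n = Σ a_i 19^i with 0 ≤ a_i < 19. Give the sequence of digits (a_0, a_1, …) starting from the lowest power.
(a_0, a_1, …) = (4, 1, 14)

Repeated division by 19 gives the digits low-to-high: 5077 = 4 + 1·19^1 + 14·19^2. Digit sequence: (4, 1, 14).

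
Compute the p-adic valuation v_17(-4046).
v_17(-4046) = 2

v_17(n) is the largest exponent k such that 17^k divides n. Factor out: -4046 = -17^2 · 14. (Sign doesn't affect v_p.) So v_17(-4046) = 2.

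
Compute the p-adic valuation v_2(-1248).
v_2(-1248) = 5

v_2(n) is the largest exponent k such that 2^k divides n. Factor out: -1248 = -2^5 · 39. (Sign doesn't affect v_p.) So v_2(-1248) = 5.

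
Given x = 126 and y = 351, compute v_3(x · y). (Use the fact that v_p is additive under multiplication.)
v_3(44226) = 5

v_p(x) = 2 (factor: 126 = 3^2 · 14); v_p(y) = 3 (factor: 351 = 3^3 · 13). Additivity: v_p(xy) = v_p(x) + v_p(y) = 2 + 3 = 5. (Direct check: xy = 44226 = 3^5 · (182).)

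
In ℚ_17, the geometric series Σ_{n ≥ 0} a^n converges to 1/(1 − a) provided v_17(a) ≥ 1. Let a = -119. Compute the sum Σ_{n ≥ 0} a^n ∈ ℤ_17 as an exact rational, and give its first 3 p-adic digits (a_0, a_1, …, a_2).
Σ a^n = 1/(1 − a) = 1/120;  first 3 digits = (1, 10, 14)

v_17(a) = 1 ≥ 1, so the series converges in ℤ_17 to 1/(1 − a) = 1/(1 − (-119)) = 1/120. Expand this rational in ℤ_17: compute digits iteratively via d_i = x_i mod 17, x_{i+1} = (x_i − d_i)/17. The first 3 digits are (1, 10, 14).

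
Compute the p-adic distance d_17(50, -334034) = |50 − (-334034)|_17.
d_17(50, -334034) = 1/83521

Step 1 — x − y = 50 − (-334034) = 334084. Step 2 — v_17(334084) = 4 (factor: 334084 = (17^4 · 4); the sign does not affect v_p). Step 3 — |x − y|_17 = 17^{-4} = 1/83521.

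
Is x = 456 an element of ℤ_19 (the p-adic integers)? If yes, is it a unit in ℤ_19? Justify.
x ∈ ℤ_19 but not a unit; v_19(x) = 1 > 0

ℤ_19 = {x ∈ ℚ_19 : v_19(x) ≥ 0} and ℤ_19^× = {x ∈ ℤ_19 : v_19(x) = 0}. Here v_19(456) = v_19(num) − v_19(den) = 1; compare against these criteria.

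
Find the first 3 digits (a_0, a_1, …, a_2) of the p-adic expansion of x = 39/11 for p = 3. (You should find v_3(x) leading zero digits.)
(a_0, …, a_2) = (0, 2, 0)

v_3(39/11) = 1, so a_0 = ... = a_0 = 0. Factor out: x = 3^1 · u with u = 13/11 a unit in ℤ_3. Expand u iteratively via a_{v+i} = u_i mod 3, u_{i+1} = (u_i − a_{v+i})/3:
  u_0 = 13/11;  a_1 = 2;  u_1 = (u_0 − 2)/3 = -3/11
  u_1 = -3/11;  a_2 = 0;  u_2 = (u_1 − 0)/3 = -1/11
Digits: (0, 2, 0).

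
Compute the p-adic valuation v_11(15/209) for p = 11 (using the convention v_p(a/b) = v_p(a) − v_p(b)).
v_11(15/209) = -1

Factor powers of 11 from the numerator and denominator of the reduced fraction: 15 = 11^0 · 15 and 209 = 11^1 · 19. Apply v_p(a/b) = v_p(a) − v_p(b): v_11(15/209) = 0 − 1 = -1.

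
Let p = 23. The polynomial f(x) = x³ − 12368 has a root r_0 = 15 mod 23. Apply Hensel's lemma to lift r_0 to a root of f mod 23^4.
r_3 = 270334 (mod 279841)

Hensel: r_{i+1} = r_i − f(r_i)/f′(r_i) mod 23^{i+2}, where f′(x) = 3x². Iterate:
  r_0 = 15 (mod 23)
  r_1 = 15 (mod 529)
  r_2 = 2660 (mod 12167)
  r_3 = 270334 (mod 279841)
Final: r = 270334 with f(r) ≡ 0 mod 23^4.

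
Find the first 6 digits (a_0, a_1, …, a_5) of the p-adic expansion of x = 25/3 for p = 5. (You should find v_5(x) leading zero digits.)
(a_0, …, a_5) = (0, 0, 2, 3, 1, 3)

v_5(25/3) = 2, so a_0 = ... = a_1 = 0. Factor out: x = 5^2 · u with u = 1/3 a unit in ℤ_5. Expand u iteratively via a_{v+i} = u_i mod 5, u_{i+1} = (u_i − a_{v+i})/5:
  u_0 = 1/3;  a_2 = 2;  u_1 = (u_0 − 2)/5 = -1/3
  u_1 = -1/3;  a_3 = 3;  u_2 = (u_1 − 3)/5 = -2/3
  u_2 = -2/3;  a_4 = 1;  u_3 = (u_2 − 1)/5 = -1/3
  u_3 = -1/3;  a_5 = 3;  u_4 = (u_3 − 3)/5 = -2/3
Digits: (0, 0, 2, 3, 1, 3).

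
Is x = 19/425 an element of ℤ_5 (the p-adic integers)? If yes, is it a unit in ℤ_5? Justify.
x ∉ ℤ_5 (v_5(x) = -2 < 0)

ℤ_5 = {x ∈ ℚ_5 : v_5(x) ≥ 0} and ℤ_5^× = {x ∈ ℤ_5 : v_5(x) = 0}. Here v_5(19/425) = v_5(num) − v_5(den) = -2; compare against these criteria.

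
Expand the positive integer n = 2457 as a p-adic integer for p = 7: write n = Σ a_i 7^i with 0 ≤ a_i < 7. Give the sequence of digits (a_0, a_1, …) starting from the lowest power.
(a_0, a_1, …) = (0, 1, 1, 0, 1)

Repeated division by 7 gives the digits low-to-high: 2457 = 1·7^1 + 1·7^2 + 1·7^4. Digit sequence: (0, 1, 1, 0, 1).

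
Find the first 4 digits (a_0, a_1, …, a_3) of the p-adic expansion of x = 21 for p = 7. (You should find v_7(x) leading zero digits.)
(a_0, …, a_3) = (0, 3, 0, 0)

v_7(21) = 1, so a_0 = ... = a_0 = 0. Factor out: x = 7^1 · u with u = 3 a unit in ℤ_7. Expand u iteratively via a_{v+i} = u_i mod 7, u_{i+1} = (u_i − a_{v+i})/7:
  u_0 = 3;  a_1 = 3;  u_1 = (u_0 − 3)/7 = 0
  u_1 = 0;  a_2 = 0;  u_2 = (u_1 − 0)/7 = 0
  u_2 = 0;  a_3 = 0;  u_3 = (u_2 − 0)/7 = 0
Digits: (0, 3, 0, 0).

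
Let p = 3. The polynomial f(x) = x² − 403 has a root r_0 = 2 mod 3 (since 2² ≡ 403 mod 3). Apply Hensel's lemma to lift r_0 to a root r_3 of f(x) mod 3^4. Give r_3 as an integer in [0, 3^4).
r_3 = 59 (mod 81)

Hensel's recurrence: r_{i+1} = r_i − f(r_i)·(f′(r_i))^{-1} mod 3^{i+2}, with f′(x) = 2x. Iterate:
  r_0 = 2 (mod 3)
  r_1 = 5 (mod 9)
  r_2 = 5 (mod 27)
  r_3 = 59 (mod 81)
Final: r_3 = 59, and one checks f(r_3) ≡ 0 mod 3^4.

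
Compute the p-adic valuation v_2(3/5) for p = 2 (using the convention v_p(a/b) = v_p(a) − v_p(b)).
v_2(3/5) = 0

Factor powers of 2 from the numerator and denominator of the reduced fraction: 3 = 2^0 · 3 and 5 = 2^0 · 5. Apply v_p(a/b) = v_p(a) − v_p(b): v_2(3/5) = 0 − 0 = 0.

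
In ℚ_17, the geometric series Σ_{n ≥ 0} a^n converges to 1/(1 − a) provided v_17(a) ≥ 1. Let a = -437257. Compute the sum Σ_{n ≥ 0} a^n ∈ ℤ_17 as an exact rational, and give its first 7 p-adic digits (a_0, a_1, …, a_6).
Σ a^n = 1/(1 − a) = 1/437258;  first 7 digits = (1, 0, 0, 13, 11, 16, 15)

v_17(a) = 3 ≥ 1, so the series converges in ℤ_17 to 1/(1 − a) = 1/(1 − (-437257)) = 1/437258. Expand this rational in ℤ_17: compute digits iteratively via d_i = x_i mod 17, x_{i+1} = (x_i − d_i)/17. The first 7 digits are (1, 0, 0, 13, 11, 16, 15).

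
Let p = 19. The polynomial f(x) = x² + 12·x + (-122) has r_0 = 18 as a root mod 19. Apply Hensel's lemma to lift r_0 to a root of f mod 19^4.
r_3 = 114341 (mod 130321)

Hensel: r_{i+1} = r_i − f(r_i)·(f′(r_i))^{-1} mod 19^{i+2}, f′(x) = 2x + 12. Iterate:
  r_0 = 18 (mod 19)
  r_1 = 265 (mod 361)
  r_2 = 4597 (mod 6859)
  r_3 = 114341 (mod 130321)
Final: r = 114341 satisfies f(r) ≡ 0 mod 19^4.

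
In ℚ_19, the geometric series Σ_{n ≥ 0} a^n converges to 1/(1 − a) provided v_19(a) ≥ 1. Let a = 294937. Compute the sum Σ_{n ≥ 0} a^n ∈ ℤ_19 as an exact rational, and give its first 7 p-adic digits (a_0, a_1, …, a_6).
Σ a^n = 1/(1 − a) = -1/294936;  first 7 digits = (1, 0, 0, 5, 2, 0, 6)

v_19(a) = 3 ≥ 1, so the series converges in ℤ_19 to 1/(1 − a) = 1/(1 − 294937) = -1/294936. Expand this rational in ℤ_19: compute digits iteratively via d_i = x_i mod 19, x_{i+1} = (x_i − d_i)/19. The first 7 digits are (1, 0, 0, 5, 2, 0, 6).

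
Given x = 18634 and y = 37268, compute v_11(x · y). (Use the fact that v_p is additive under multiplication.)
v_11(694451912) = 6

v_p(x) = 3 (factor: 18634 = 11^3 · 14); v_p(y) = 3 (factor: 37268 = 11^3 · 28). Additivity: v_p(xy) = v_p(x) + v_p(y) = 3 + 3 = 6. (Direct check: xy = 694451912 = 11^6 · (392).)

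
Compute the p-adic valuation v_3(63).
v_3(63) = 2

v_3(n) is the largest exponent k such that 3^k divides n. Factor out: 63 = 3^2 · 7. (Sign doesn't affect v_p.) So v_3(63) = 2.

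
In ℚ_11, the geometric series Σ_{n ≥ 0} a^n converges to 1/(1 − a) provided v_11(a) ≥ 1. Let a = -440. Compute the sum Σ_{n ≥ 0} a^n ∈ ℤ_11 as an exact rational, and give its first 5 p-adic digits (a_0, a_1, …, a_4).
Σ a^n = 1/(1 − a) = 1/441;  first 5 digits = (1, 4, 1, 0, 6)

v_11(a) = 1 ≥ 1, so the series converges in ℤ_11 to 1/(1 − a) = 1/(1 − (-440)) = 1/441. Expand this rational in ℤ_11: compute digits iteratively via d_i = x_i mod 11, x_{i+1} = (x_i − d_i)/11. The first 5 digits are (1, 4, 1, 0, 6).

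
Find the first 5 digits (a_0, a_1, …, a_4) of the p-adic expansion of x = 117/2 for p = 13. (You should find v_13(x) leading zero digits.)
(a_0, …, a_4) = (0, 11, 6, 6, 6)

v_13(117/2) = 1, so a_0 = ... = a_0 = 0. Factor out: x = 13^1 · u with u = 9/2 a unit in ℤ_13. Expand u iteratively via a_{v+i} = u_i mod 13, u_{i+1} = (u_i − a_{v+i})/13:
  u_0 = 9/2;  a_1 = 11;  u_1 = (u_0 − 11)/13 = -1/2
  u_1 = -1/2;  a_2 = 6;  u_2 = (u_1 − 6)/13 = -1/2
  u_2 = -1/2;  a_3 = 6;  u_3 = (u_2 − 6)/13 = -1/2
  u_3 = -1/2;  a_4 = 6;  u_4 = (u_3 − 6)/13 = -1/2
Digits: (0, 11, 6, 6, 6).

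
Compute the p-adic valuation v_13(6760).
v_13(6760) = 2

v_13(n) is the largest exponent k such that 13^k divides n. Factor out: 6760 = 13^2 · 40. (Sign doesn't affect v_p.) So v_13(6760) = 2.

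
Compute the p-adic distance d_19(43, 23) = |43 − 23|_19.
d_19(43, 23) = 1

Step 1 — x − y = 43 − 23 = 20. Step 2 — v_19(20) = 0 (factor: 20 = (19^0 · 20); the sign does not affect v_p). Step 3 — |x − y|_19 = 19^{0} = 1.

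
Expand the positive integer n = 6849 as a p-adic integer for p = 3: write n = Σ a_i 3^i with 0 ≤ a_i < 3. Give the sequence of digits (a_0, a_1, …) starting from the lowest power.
(a_0, a_1, …) = (0, 0, 2, 1, 0, 1, 0, 0, 1)

Repeated division by 3 gives the digits low-to-high: 6849 = 2·3^2 + 1·3^3 + 1·3^5 + 1·3^8. Digit sequence: (0, 0, 2, 1, 0, 1, 0, 0, 1).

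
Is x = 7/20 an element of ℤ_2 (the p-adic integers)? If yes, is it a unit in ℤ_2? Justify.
x ∉ ℤ_2 (v_2(x) = -2 < 0)

ℤ_2 = {x ∈ ℚ_2 : v_2(x) ≥ 0} and ℤ_2^× = {x ∈ ℤ_2 : v_2(x) = 0}. Here v_2(7/20) = v_2(num) − v_2(den) = -2; compare against these criteria.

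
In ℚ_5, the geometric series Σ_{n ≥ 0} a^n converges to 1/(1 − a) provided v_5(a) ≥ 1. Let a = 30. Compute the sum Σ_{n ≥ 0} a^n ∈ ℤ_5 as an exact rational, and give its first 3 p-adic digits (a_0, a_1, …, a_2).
Σ a^n = 1/(1 − a) = -1/29;  first 3 digits = (1, 1, 2)

v_5(a) = 1 ≥ 1, so the series converges in ℤ_5 to 1/(1 − a) = 1/(1 − 30) = -1/29. Expand this rational in ℤ_5: compute digits iteratively via d_i = x_i mod 5, x_{i+1} = (x_i − d_i)/5. The first 3 digits are (1, 1, 2).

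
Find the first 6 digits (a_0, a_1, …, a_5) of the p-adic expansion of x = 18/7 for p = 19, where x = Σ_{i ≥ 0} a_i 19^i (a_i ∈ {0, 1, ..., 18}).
(a_0, …, a_5) = (8, 16, 10, 13, 2, 8)

v_19(18/7) = 0 (numerator and denominator both coprime to 19), so x ∈ ℤ_19^×. Compute digits iteratively via a_i = x_i mod 19, x_{i+1} = (x_i − a_i)/19, with x_0 = x:
  x_0 = 18/7;  a_0 = 8;  x_1 = (x_0 − 8)/19 = -2/7
  x_1 = -2/7;  a_1 = 16;  x_2 = (x_1 − 16)/19 = -6/7
  x_2 = -6/7;  a_2 = 10;  x_3 = (x_2 − 10)/19 = -4/7
  x_3 = -4/7;  a_3 = 13;  x_4 = (x_3 − 13)/19 = -5/7
  x_4 = -5/7;  a_4 = 2;  x_5 = (x_4 − 2)/19 = -1/7
  x_5 = -1/7;  a_5 = 8;  x_6 = (x_5 − 8)/19 = -3/7
Digits: (8, 16, 10, 13, 2, 8).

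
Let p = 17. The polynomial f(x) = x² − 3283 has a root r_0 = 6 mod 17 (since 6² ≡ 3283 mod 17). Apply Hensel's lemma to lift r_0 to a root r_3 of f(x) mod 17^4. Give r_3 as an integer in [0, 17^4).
r_3 = 39123 (mod 83521)

Hensel's recurrence: r_{i+1} = r_i − f(r_i)·(f′(r_i))^{-1} mod 17^{i+2}, with f′(x) = 2x. Iterate:
  r_0 = 6 (mod 17)
  r_1 = 108 (mod 289)
  r_2 = 4732 (mod 4913)
  r_3 = 39123 (mod 83521)
Final: r_3 = 39123, and one checks f(r_3) ≡ 0 mod 17^4.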